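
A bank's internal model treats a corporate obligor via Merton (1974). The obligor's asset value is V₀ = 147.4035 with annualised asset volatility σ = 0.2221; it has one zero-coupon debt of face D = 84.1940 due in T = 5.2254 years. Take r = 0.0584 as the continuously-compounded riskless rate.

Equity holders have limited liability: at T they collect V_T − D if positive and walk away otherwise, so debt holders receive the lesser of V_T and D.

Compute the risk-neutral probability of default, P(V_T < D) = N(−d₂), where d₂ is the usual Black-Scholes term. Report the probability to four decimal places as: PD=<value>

d₁ = [ln(V₀/D) + (r + σ²/2)T] / (σ√T)
   = [ln(147.4035/84.1940) + (0.0584 + 0.5·0.2221²)·5.2254] / (0.2221·√5.2254)
   = [0.560050 + 0.434044] / 0.507701 = 1.958029
d₂ = d₁ − σ√T = 1.958029 − 0.507701 = 1.450327
risk-neutral PD = N(−d₂) = N(-1.450327) = 0.073484

PD=0.0735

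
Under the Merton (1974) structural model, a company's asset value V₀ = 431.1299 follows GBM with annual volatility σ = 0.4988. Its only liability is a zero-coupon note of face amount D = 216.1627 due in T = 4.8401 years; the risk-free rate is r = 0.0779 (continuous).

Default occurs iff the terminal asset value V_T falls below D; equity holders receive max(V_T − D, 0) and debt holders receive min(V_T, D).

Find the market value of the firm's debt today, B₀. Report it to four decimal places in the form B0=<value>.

d₁ = [ln(V₀/D) + (r + σ²/2)T] / (σ√T)
   = [ln(431.1299/216.1627) + (0.0779 + 0.5·0.4988²)·4.8401] / (0.4988·√4.8401)
   = [0.690378 + 0.979156] / 1.097371 = 1.521394
d₂ = d₁ − σ√T = 1.521394 − 1.097371 = 0.424022
N(d₁) = 0.935919,  N(d₂) = 0.664225,  e^(−rT) = 0.685886
E₀ = V₀·N(d₁) − D·e^(−rT)·N(d₂)
   = 431.1299·0.935919 − 216.1627·0.685886·0.664225 = 305.022852
B₀ = V₀ − E₀ = 431.1299 − 305.022852 = 126.107048

B0=126.1070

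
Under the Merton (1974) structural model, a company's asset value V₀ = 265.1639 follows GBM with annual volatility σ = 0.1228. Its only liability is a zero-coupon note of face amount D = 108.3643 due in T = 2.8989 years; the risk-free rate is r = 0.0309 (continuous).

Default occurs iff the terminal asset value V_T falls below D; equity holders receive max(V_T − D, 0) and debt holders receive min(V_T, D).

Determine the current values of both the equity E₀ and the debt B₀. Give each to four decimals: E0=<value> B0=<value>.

E0=166.0844 B0=99.0795

d₁ = [ln(V₀/D) + (r + σ²/2)T] / (σ√T)
   = [ln(265.1639/108.3643) + (0.0309 + 0.5·0.1228²)·2.8989] / (0.1228·√2.8989)
   = [0.894849 + 0.111433] / 0.209081 = 4.812881
d₂ = d₁ − σ√T = 4.812881 − 0.209081 = 4.603800
N(d₁) = 0.999999,  N(d₂) = 0.999998,  e^(−rT) = 0.914319
E₀ = V₀·N(d₁) − D·e^(−rT)·N(d₂)
   = 265.1639·0.999999 − 108.3643·0.914319·0.999998 = 166.084395
B₀ = V₀ − E₀ = 265.1639 − 166.084395 = 99.079505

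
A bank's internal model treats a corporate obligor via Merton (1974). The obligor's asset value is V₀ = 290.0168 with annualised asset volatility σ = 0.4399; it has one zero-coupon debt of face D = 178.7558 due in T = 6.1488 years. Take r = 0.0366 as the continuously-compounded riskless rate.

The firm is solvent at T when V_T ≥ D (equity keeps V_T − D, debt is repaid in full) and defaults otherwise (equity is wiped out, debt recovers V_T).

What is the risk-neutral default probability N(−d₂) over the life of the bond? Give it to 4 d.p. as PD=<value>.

d₁ = [ln(V₀/D) + (r + σ²/2)T] / (σ√T)
   = [ln(290.0168/178.7558) + (0.0366 + 0.5·0.4399²)·6.1488] / (0.4399·√6.1488)
   = [0.483918 + 0.819979] / 1.090810 = 1.195348
d₂ = d₁ − σ√T = 1.195348 − 1.090810 = 0.104538
risk-neutral PD = N(−d₂) = N(-0.104538) = 0.458371

PD=0.4584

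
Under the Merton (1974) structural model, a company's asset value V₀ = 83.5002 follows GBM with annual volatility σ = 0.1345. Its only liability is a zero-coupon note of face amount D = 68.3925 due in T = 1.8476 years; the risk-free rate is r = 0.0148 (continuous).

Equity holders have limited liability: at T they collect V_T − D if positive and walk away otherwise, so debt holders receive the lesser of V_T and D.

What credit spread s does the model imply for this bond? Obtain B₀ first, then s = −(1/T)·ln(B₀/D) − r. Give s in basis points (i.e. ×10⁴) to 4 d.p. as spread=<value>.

spread=57.2398

d₁ = [ln(V₀/D) + (r + σ²/2)T] / (σ√T)
   = [ln(83.5002/68.3925) + (0.0148 + 0.5·0.1345²)·1.8476] / (0.1345·√1.8476)
   = [0.199586 + 0.044056] / 0.182821 = 1.332681
d₂ = d₁ − σ√T = 1.332681 − 0.182821 = 1.149860
N(d₁) = 0.908682,  N(d₂) = 0.874899,  e^(−rT) = 0.973026
E₀ = V₀·N(d₁) − D·e^(−rT)·N(d₂)
   = 83.5002·0.908682 − 68.3925·0.973026·0.874899 = 17.652594
B₀ = V₀ − E₀ = 83.5002 − 17.652594 = 65.847606
spread = −(1/T)·ln(B₀/D) − r = −(1/1.8476)·ln(65.847606/68.3925) − 0.0148 = 0.00572398
in basis points: 0.00572398 × 10⁴ = 57.2398 bp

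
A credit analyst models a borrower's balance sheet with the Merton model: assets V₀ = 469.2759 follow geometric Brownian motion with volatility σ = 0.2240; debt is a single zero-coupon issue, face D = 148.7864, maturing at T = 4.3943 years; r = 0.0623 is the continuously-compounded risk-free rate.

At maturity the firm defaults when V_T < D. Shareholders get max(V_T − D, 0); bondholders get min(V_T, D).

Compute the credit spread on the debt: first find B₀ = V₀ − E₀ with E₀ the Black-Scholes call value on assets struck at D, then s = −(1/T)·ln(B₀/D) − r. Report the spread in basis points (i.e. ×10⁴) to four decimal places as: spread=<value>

spread=0.7320

d₁ = [ln(V₀/D) + (r + σ²/2)T] / (σ√T)
   = [ln(469.2759/148.7864) + (0.0623 + 0.5·0.2240²)·4.3943] / (0.2240·√4.3943)
   = [1.148679 + 0.384009] / 0.469562 = 3.264081
d₂ = d₁ − σ√T = 3.264081 − 0.469562 = 2.794519
N(d₁) = 0.999451,  N(d₂) = 0.997401,  e^(−rT) = 0.760511
E₀ = V₀·N(d₁) − D·e^(−rT)·N(d₂)
   = 469.2759·0.999451 − 148.7864·0.760511·0.997401 = 356.158618
B₀ = V₀ − E₀ = 469.2759 − 356.158618 = 113.117282
spread = −(1/T)·ln(B₀/D) − r = −(1/4.3943)·ln(113.117282/148.7864) − 0.0623 = 0.00007320
in basis points: 0.00007320 × 10⁴ = 0.7320 bp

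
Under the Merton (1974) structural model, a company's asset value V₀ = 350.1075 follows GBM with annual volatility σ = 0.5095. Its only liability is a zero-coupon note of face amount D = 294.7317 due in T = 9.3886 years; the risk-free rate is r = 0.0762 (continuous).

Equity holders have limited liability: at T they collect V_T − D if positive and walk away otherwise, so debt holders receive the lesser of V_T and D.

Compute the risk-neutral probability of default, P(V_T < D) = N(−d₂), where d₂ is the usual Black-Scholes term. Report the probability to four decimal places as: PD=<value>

PD=0.5840

d₁ = [ln(V₀/D) + (r + σ²/2)T] / (σ√T)
   = [ln(350.1075/294.7317) + (0.0762 + 0.5·0.5095²)·9.3886] / (0.5095·√9.3886)
   = [0.172175 + 1.934006] / 1.561150 = 1.349121
d₂ = d₁ − σ√T = 1.349121 − 1.561150 = -0.212029
risk-neutral PD = N(−d₂) = N(0.212029) = 0.583958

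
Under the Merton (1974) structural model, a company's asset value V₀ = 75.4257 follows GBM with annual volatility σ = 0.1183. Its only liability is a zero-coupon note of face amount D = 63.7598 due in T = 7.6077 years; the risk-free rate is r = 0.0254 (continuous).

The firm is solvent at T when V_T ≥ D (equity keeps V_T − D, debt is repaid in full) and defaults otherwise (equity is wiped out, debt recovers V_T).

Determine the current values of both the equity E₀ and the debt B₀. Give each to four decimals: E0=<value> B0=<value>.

d₁ = [ln(V₀/D) + (r + σ²/2)T] / (σ√T)
   = [ln(75.4257/63.7598) + (0.0254 + 0.5·0.1183²)·7.6077] / (0.1183·√7.6077)
   = [0.168025 + 0.246470] / 0.326296 = 1.270305
d₂ = d₁ − σ√T = 1.270305 − 0.326296 = 0.944009
N(d₁) = 0.898012,  N(d₂) = 0.827418,  e^(−rT) = 0.824288
E₀ = V₀·N(d₁) − D·e^(−rT)·N(d₂)
   = 75.4257·0.898012 − 63.7598·0.824288·0.827418 = 24.247077
B₀ = V₀ − E₀ = 75.4257 − 24.247077 = 51.178623

E0=24.2471 B0=51.1786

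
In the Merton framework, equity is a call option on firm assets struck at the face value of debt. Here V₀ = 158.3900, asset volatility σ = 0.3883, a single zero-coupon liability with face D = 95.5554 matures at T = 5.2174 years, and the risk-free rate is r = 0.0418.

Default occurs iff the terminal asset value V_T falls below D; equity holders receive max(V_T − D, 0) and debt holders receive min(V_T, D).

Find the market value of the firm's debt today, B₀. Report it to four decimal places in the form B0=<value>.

B0=66.0373

d₁ = [ln(V₀/D) + (r + σ²/2)T] / (σ√T)
   = [ln(158.3900/95.5554) + (0.0418 + 0.5·0.3883²)·5.2174] / (0.3883·√5.2174)
   = [0.505354 + 0.611419] / 0.886940 = 1.259130
d₂ = d₁ − σ√T = 1.259130 − 0.886940 = 0.372189
N(d₁) = 0.896008,  N(d₂) = 0.645124,  e^(−rT) = 0.804055
E₀ = V₀·N(d₁) − D·e^(−rT)·N(d₂)
   = 158.3900·0.896008 − 95.5554·0.804055·0.645124 = 92.352695
B₀ = V₀ − E₀ = 158.3900 − 92.352695 = 66.037305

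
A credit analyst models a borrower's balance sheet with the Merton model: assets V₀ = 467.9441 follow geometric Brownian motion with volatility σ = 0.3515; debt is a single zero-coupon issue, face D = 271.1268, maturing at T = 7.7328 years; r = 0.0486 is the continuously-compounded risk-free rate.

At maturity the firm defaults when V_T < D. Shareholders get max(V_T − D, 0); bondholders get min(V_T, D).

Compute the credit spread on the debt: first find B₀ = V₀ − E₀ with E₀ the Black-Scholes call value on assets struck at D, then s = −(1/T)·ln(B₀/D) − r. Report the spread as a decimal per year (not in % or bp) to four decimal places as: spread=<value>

spread=0.0185

d₁ = [ln(V₀/D) + (r + σ²/2)T] / (σ√T)
   = [ln(467.9441/271.1268) + (0.0486 + 0.5·0.3515²)·7.7328] / (0.3515·√7.7328)
   = [0.545762 + 0.853516] / 0.977448 = 1.431563
d₂ = d₁ − σ√T = 1.431563 − 0.977448 = 0.454115
N(d₁) = 0.923866,  N(d₂) = 0.675127,  e^(−rT) = 0.686730
E₀ = V₀·N(d₁) − D·e^(−rT)·N(d₂)
   = 467.9441·0.923866 − 271.1268·0.686730·0.675127 = 306.614933
B₀ = V₀ − E₀ = 467.9441 − 306.614933 = 161.329167
spread = −(1/T)·ln(B₀/D) − r = −(1/7.7328)·ln(161.329167/271.1268) − 0.0486 = 0.01853478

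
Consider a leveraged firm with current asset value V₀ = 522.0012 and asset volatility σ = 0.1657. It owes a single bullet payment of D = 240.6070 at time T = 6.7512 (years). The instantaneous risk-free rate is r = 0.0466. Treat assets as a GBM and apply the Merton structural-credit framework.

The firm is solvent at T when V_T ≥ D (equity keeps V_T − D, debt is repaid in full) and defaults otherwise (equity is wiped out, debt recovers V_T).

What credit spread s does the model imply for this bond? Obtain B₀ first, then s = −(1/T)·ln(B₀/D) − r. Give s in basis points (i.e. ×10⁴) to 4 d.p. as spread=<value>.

d₁ = [ln(V₀/D) + (r + σ²/2)T] / (σ√T)
   = [ln(522.0012/240.6070) + (0.0466 + 0.5·0.1657²)·6.7512] / (0.1657·√6.7512)
   = [0.774505 + 0.407288] / 0.430539 = 2.744912
d₂ = d₁ − σ√T = 2.744912 − 0.430539 = 2.314373
N(d₁) = 0.996974,  N(d₂) = 0.989676,  e^(−rT) = 0.730077
E₀ = V₀·N(d₁) − D·e^(−rT)·N(d₂)
   = 522.0012·0.996974 − 240.6070·0.730077·0.989676 = 346.573384
B₀ = V₀ − E₀ = 522.0012 − 346.573384 = 175.427816
spread = −(1/T)·ln(B₀/D) − r = −(1/6.7512)·ln(175.427816/240.6070) − 0.0466 = 0.00019720
in basis points: 0.00019720 × 10⁴ = 1.9720 bp

spread=1.9720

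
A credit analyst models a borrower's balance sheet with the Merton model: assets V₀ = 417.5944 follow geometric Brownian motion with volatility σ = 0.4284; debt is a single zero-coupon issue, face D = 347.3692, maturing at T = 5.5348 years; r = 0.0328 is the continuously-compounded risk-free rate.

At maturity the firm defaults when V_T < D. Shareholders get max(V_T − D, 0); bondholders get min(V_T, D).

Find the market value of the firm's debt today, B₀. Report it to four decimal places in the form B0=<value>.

d₁ = [ln(V₀/D) + (r + σ²/2)T] / (σ√T)
   = [ln(417.5944/347.3692) + (0.0328 + 0.5·0.4284²)·5.5348] / (0.4284·√5.5348)
   = [0.184122 + 0.689433] / 1.007861 = 0.866742
d₂ = d₁ − σ√T = 0.866742 − 1.007861 = -0.141118
N(d₁) = 0.806958,  N(d₂) = 0.443888,  e^(−rT) = 0.833984
E₀ = V₀·N(d₁) − D·e^(−rT)·N(d₂)
   = 417.5944·0.806958 − 347.3692·0.833984·0.443888 = 208.386761
B₀ = V₀ − E₀ = 417.5944 − 208.386761 = 209.207639

B0=209.2076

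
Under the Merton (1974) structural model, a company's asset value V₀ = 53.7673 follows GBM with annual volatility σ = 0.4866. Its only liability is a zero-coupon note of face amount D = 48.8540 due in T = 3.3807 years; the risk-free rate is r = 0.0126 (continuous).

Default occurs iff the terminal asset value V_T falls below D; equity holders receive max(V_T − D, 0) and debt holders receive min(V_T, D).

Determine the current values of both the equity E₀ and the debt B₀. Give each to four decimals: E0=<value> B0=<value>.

E0=21.0386 B0=32.7287

d₁ = [ln(V₀/D) + (r + σ²/2)T] / (σ√T)
   = [ln(53.7673/48.8540) + (0.0126 + 0.5·0.4866²)·3.3807] / (0.4866·√3.3807)
   = [0.095829 + 0.442837] / 0.894696 = 0.602066
d₂ = d₁ − σ√T = 0.602066 − 0.894696 = -0.292629
N(d₁) = 0.726435,  N(d₂) = 0.384903,  e^(−rT) = 0.958298
E₀ = V₀·N(d₁) − D·e^(−rT)·N(d₂)
   = 53.7673·0.726435 − 48.8540·0.958298·0.384903 = 21.038586
B₀ = V₀ − E₀ = 53.7673 − 21.038586 = 32.728714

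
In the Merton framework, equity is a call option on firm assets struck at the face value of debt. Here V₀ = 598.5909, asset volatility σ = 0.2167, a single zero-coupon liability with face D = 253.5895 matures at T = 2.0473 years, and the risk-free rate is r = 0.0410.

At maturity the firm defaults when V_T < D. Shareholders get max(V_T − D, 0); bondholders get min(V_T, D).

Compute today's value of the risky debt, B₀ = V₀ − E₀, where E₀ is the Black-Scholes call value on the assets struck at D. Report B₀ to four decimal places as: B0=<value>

d₁ = [ln(V₀/D) + (r + σ²/2)T] / (σ√T)
   = [ln(598.5909/253.5895) + (0.0410 + 0.5·0.2167²)·2.0473] / (0.2167·√2.0473)
   = [0.858862 + 0.132009] / 0.310063 = 3.195709
d₂ = d₁ − σ√T = 3.195709 − 0.310063 = 2.885646
N(d₁) = 0.999303,  N(d₂) = 0.998047,  e^(−rT) = 0.919487
E₀ = V₀·N(d₁) − D·e^(−rT)·N(d₂)
   = 598.5909·0.999303 − 253.5895·0.919487·0.998047 = 365.456552
B₀ = V₀ − E₀ = 598.5909 − 365.456552 = 233.134348

B0=233.1343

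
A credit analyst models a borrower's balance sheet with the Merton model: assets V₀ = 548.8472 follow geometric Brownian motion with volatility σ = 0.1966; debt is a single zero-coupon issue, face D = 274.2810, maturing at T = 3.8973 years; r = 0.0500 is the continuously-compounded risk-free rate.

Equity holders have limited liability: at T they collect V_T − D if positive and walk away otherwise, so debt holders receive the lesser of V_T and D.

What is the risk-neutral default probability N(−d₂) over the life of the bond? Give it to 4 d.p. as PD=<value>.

d₁ = [ln(V₀/D) + (r + σ²/2)T] / (σ√T)
   = [ln(548.8472/274.2810) + (0.0500 + 0.5·0.1966²)·3.8973] / (0.1966·√3.8973)
   = [0.693667 + 0.270183] / 0.388119 = 2.483386
d₂ = d₁ − σ√T = 2.483386 − 0.388119 = 2.095266
risk-neutral PD = N(−d₂) = N(-2.095266) = 0.018074

PD=0.0181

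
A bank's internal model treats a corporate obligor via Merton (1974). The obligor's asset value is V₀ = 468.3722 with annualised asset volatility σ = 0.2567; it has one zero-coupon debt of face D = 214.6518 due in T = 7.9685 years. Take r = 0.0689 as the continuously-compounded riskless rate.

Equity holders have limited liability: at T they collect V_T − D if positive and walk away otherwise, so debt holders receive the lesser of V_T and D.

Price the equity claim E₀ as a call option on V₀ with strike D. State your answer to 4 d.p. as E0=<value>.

d₁ = [ln(V₀/D) + (r + σ²/2)T] / (σ√T)
   = [ln(468.3722/214.6518) + (0.0689 + 0.5·0.2567²)·7.9685] / (0.2567·√7.9685)
   = [0.780246 + 0.811571] / 0.724626 = 2.196742
d₂ = d₁ − σ√T = 2.196742 − 0.724626 = 1.472116
N(d₁) = 0.985981,  N(d₂) = 0.929505,  e^(−rT) = 0.577510
E₀ = V₀·N(d₁) − D·e^(−rT)·N(d₂)
   = 468.3722·0.985981 − 214.6518·0.577510·0.929505 = 346.581129

E0=346.5811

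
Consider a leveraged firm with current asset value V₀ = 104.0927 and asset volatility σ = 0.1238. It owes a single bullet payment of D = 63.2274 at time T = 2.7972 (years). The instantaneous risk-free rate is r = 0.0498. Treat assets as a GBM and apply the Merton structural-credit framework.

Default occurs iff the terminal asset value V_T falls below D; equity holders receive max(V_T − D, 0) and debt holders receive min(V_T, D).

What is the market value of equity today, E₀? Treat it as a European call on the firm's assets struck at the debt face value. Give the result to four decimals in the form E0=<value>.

E0=49.0914

d₁ = [ln(V₀/D) + (r + σ²/2)T] / (σ√T)
   = [ln(104.0927/63.2274) + (0.0498 + 0.5·0.1238²)·2.7972] / (0.1238·√2.7972)
   = [0.498544 + 0.160736] / 0.207053 = 3.184107
d₂ = d₁ − σ√T = 3.184107 − 0.207053 = 2.977053
N(d₁) = 0.999274,  N(d₂) = 0.998545,  e^(−rT) = 0.869967
E₀ = V₀·N(d₁) − D·e^(−rT)·N(d₂)
   = 104.0927·0.999274 − 63.2274·0.869967·0.998545 = 49.091450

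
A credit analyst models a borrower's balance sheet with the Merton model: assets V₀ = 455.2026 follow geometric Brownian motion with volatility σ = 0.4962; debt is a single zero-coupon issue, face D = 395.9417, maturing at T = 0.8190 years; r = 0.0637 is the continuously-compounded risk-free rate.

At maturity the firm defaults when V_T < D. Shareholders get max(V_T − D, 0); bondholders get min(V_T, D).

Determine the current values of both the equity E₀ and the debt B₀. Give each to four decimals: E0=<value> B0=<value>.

d₁ = [ln(V₀/D) + (r + σ²/2)T] / (σ√T)
   = [ln(455.2026/395.9417) + (0.0637 + 0.5·0.4962²)·0.8190] / (0.4962·√0.8190)
   = [0.139476 + 0.152995] / 0.449054 = 0.651304
d₂ = d₁ − σ√T = 0.651304 − 0.449054 = 0.202250
N(d₁) = 0.742575,  N(d₂) = 0.580139,  e^(−rT) = 0.949167
E₀ = V₀·N(d₁) − D·e^(−rT)·N(d₂)
   = 455.2026·0.742575 − 395.9417·0.949167·0.580139 = 119.997029
B₀ = V₀ − E₀ = 455.2026 − 119.997029 = 335.205571

E0=119.9970 B0=335.2056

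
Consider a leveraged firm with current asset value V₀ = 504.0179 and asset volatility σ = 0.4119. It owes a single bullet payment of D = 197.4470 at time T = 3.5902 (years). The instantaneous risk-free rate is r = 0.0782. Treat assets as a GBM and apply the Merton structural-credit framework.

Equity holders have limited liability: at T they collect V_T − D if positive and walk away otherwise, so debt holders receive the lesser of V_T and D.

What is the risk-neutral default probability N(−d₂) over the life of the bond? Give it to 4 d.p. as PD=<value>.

d₁ = [ln(V₀/D) + (r + σ²/2)T] / (σ√T)
   = [ln(504.0179/197.4470) + (0.0782 + 0.5·0.4119²)·3.5902] / (0.4119·√3.5902)
   = [0.937142 + 0.585313] / 0.780461 = 1.950713
d₂ = d₁ − σ√T = 1.950713 − 0.780461 = 1.170252
risk-neutral PD = N(−d₂) = N(-1.170252) = 0.120950

PD=0.1209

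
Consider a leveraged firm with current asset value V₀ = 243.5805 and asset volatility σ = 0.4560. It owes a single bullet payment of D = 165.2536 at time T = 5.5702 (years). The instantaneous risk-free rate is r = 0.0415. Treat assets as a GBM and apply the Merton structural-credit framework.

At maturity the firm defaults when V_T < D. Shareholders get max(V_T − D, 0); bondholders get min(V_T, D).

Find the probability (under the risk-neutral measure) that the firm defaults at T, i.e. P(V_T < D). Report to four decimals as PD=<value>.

PD=0.4852

d₁ = [ln(V₀/D) + (r + σ²/2)T] / (σ√T)
   = [ln(243.5805/165.2536) + (0.0415 + 0.5·0.4560²)·5.5702] / (0.4560·√5.5702)
   = [0.387966 + 0.810286] / 1.076218 = 1.113392
d₂ = d₁ − σ√T = 1.113392 − 1.076218 = 0.037174
risk-neutral PD = N(−d₂) = N(-0.037174) = 0.485173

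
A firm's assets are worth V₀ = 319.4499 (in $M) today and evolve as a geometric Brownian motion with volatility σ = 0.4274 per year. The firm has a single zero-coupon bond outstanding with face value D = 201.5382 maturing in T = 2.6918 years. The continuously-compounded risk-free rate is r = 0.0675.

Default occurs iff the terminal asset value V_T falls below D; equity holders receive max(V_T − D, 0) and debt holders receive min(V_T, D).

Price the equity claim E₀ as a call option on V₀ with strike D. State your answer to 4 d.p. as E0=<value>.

E0=166.6531

d₁ = [ln(V₀/D) + (r + σ²/2)T] / (σ√T)
   = [ln(319.4499/201.5382) + (0.0675 + 0.5·0.4274²)·2.6918] / (0.4274·√2.6918)
   = [0.460622 + 0.427553] / 0.701223 = 1.266609
d₂ = d₁ − σ√T = 1.266609 − 0.701223 = 0.565386
N(d₁) = 0.897352,  N(d₂) = 0.714094,  e^(−rT) = 0.833854
E₀ = V₀·N(d₁) − D·e^(−rT)·N(d₂)
   = 319.4499·0.897352 − 201.5382·0.833854·0.714094 = 166.653056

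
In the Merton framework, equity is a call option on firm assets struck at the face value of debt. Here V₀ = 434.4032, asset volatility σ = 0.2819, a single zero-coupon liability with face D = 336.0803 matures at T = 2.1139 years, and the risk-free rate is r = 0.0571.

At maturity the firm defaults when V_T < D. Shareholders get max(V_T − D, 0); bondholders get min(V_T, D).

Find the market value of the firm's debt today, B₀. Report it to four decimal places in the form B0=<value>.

d₁ = [ln(V₀/D) + (r + σ²/2)T] / (σ√T)
   = [ln(434.4032/336.0803) + (0.0571 + 0.5·0.2819²)·2.1139] / (0.2819·√2.1139)
   = [0.256623 + 0.204697] / 0.409862 = 1.125550
d₂ = d₁ − σ√T = 1.125550 − 0.409862 = 0.715689
N(d₁) = 0.869822,  N(d₂) = 0.762908,  e^(−rT) = 0.886297
E₀ = V₀·N(d₁) − D·e^(−rT)·N(d₂)
   = 434.4032·0.869822 − 336.0803·0.886297·0.762908 = 150.608453
B₀ = V₀ − E₀ = 434.4032 − 150.608453 = 283.794747

B0=283.7947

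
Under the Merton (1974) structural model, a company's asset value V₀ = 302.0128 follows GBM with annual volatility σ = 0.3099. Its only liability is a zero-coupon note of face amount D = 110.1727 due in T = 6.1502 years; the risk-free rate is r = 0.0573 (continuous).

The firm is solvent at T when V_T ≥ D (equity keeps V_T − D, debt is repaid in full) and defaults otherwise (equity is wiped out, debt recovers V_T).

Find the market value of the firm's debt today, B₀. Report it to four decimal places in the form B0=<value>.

d₁ = [ln(V₀/D) + (r + σ²/2)T] / (σ√T)
   = [ln(302.0128/110.1727) + (0.0573 + 0.5·0.3099²)·6.1502] / (0.3099·√6.1502)
   = [1.008420 + 0.647733] / 0.768540 = 2.154936
d₂ = d₁ − σ√T = 2.154936 − 0.768540 = 1.386396
N(d₁) = 0.984417,  N(d₂) = 0.917187,  e^(−rT) = 0.702994
E₀ = V₀·N(d₁) − D·e^(−rT)·N(d₂)
   = 302.0128·0.984417 − 110.1727·0.702994·0.917187 = 226.269551
B₀ = V₀ − E₀ = 302.0128 − 226.269551 = 75.743249

B0=75.7432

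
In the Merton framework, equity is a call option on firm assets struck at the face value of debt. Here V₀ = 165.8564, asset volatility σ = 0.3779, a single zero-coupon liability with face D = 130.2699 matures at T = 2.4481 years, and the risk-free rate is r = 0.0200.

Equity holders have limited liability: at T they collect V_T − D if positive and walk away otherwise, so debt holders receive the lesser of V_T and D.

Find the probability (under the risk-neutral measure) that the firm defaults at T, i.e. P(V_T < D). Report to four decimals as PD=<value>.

d₁ = [ln(V₀/D) + (r + σ²/2)T] / (σ√T)
   = [ln(165.8564/130.2699) + (0.0200 + 0.5·0.3779²)·2.4481] / (0.3779·√2.4481)
   = [0.241514 + 0.223767] / 0.591278 = 0.786907
d₂ = d₁ − σ√T = 0.786907 − 0.591278 = 0.195629
risk-neutral PD = N(−d₂) = N(-0.195629) = 0.422450

PD=0.4225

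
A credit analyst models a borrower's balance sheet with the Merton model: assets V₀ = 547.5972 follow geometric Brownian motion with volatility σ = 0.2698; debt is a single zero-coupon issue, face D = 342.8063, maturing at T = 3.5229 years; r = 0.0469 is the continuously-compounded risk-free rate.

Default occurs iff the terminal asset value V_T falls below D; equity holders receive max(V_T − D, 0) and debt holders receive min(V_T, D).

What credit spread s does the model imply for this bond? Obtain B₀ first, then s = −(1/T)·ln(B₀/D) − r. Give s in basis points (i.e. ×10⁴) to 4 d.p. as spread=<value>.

d₁ = [ln(V₀/D) + (r + σ²/2)T] / (σ√T)
   = [ln(547.5972/342.8063) + (0.0469 + 0.5·0.2698²)·3.5229] / (0.2698·√3.5229)
   = [0.468374 + 0.293444] / 0.506398 = 1.504385
d₂ = d₁ − σ√T = 1.504385 − 0.506398 = 0.997987
N(d₁) = 0.933759,  N(d₂) = 0.840857,  e^(−rT) = 0.847704
E₀ = V₀·N(d₁) − D·e^(−rT)·N(d₂)
   = 547.5972·0.933759 − 342.8063·0.847704·0.840857 = 266.972172
B₀ = V₀ − E₀ = 547.5972 − 266.972172 = 280.625028
spread = −(1/T)·ln(B₀/D) − r = −(1/3.5229)·ln(280.625028/342.8063) − 0.0469 = 0.00991291
in basis points: 0.00991291 × 10⁴ = 99.1291 bp

spread=99.1291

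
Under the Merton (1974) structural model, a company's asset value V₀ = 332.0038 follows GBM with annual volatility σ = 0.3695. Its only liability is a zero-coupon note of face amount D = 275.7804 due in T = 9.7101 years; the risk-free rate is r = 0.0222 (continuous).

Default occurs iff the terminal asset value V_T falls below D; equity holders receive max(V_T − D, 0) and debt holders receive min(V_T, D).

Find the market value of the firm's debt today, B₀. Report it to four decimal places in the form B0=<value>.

d₁ = [ln(V₀/D) + (r + σ²/2)T] / (σ√T)
   = [ln(332.0038/275.7804) + (0.0222 + 0.5·0.3695²)·9.7101] / (0.3695·√9.7101)
   = [0.185542 + 0.878425] / 1.151400 = 0.924064
d₂ = d₁ − σ√T = 0.924064 − 1.151400 = -0.227337
N(d₁) = 0.822273,  N(d₂) = 0.410081,  e^(−rT) = 0.806087
E₀ = V₀·N(d₁) − D·e^(−rT)·N(d₂)
   = 332.0038·0.822273 − 275.7804·0.806087·0.410081 = 181.835711
B₀ = V₀ − E₀ = 332.0038 − 181.835711 = 150.168089

B0=150.1681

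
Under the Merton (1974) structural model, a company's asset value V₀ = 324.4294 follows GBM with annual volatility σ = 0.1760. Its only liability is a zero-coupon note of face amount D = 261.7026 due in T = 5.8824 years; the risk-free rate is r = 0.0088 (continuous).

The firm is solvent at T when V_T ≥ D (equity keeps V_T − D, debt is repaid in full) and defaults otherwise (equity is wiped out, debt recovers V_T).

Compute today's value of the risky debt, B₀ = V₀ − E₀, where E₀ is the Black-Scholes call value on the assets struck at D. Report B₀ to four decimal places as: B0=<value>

d₁ = [ln(V₀/D) + (r + σ²/2)T] / (σ√T)
   = [ln(324.4294/261.7026) + (0.0088 + 0.5·0.1760²)·5.8824] / (0.1760·√5.8824)
   = [0.214859 + 0.142872] / 0.426864 = 0.838043
d₂ = d₁ − σ√T = 0.838043 − 0.426864 = 0.411179
N(d₁) = 0.798997,  N(d₂) = 0.659529,  e^(−rT) = 0.949552
E₀ = V₀·N(d₁) − D·e^(−rT)·N(d₂)
   = 324.4294·0.798997 − 261.7026·0.949552·0.659529 = 95.324892
B₀ = V₀ − E₀ = 324.4294 − 95.324892 = 229.104508

B0=229.1045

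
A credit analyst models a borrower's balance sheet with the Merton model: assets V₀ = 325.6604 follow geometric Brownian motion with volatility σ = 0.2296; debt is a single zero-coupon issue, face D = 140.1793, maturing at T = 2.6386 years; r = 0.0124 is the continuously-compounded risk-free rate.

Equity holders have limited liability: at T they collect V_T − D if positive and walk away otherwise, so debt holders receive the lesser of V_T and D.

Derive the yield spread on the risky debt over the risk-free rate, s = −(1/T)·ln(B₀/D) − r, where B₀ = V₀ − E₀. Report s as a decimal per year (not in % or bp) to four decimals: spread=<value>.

d₁ = [ln(V₀/D) + (r + σ²/2)T] / (σ√T)
   = [ln(325.6604/140.1793) + (0.0124 + 0.5·0.2296²)·2.6386] / (0.2296·√2.6386)
   = [0.842933 + 0.102267] / 0.372957 = 2.534341
d₂ = d₁ − σ√T = 2.534341 − 0.372957 = 2.161384
N(d₁) = 0.994367,  N(d₂) = 0.984667,  e^(−rT) = 0.967811
E₀ = V₀·N(d₁) − D·e^(−rT)·N(d₂)
   = 325.6604·0.994367 − 140.1793·0.967811·0.984667 = 190.239088
B₀ = V₀ − E₀ = 325.6604 − 190.239088 = 135.421312
spread = −(1/T)·ln(B₀/D) − r = −(1/2.6386)·ln(135.421312/140.1793) − 0.0124 = 0.00068708

spread=0.0007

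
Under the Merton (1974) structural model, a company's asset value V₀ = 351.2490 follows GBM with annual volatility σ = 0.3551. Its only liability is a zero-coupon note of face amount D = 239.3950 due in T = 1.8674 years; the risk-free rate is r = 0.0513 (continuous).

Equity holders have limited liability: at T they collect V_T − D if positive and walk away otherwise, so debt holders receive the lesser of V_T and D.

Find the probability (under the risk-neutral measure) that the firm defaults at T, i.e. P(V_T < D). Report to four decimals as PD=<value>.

d₁ = [ln(V₀/D) + (r + σ²/2)T] / (σ√T)
   = [ln(351.2490/239.3950) + (0.0513 + 0.5·0.3551²)·1.8674] / (0.3551·√1.8674)
   = [0.383380 + 0.213533] / 0.485254 = 1.230106
d₂ = d₁ − σ√T = 1.230106 − 0.485254 = 0.744851
risk-neutral PD = N(−d₂) = N(-0.744851) = 0.228181

PD=0.2282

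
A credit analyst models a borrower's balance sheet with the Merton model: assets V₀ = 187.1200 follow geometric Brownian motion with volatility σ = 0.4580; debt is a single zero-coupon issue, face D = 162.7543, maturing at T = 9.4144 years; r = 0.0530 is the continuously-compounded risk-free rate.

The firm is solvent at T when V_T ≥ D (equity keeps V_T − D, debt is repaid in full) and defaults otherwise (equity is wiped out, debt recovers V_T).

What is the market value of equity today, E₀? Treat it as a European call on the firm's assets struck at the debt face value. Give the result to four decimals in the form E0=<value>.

d₁ = [ln(V₀/D) + (r + σ²/2)T] / (σ√T)
   = [ln(187.1200/162.7543) + (0.0530 + 0.5·0.4580²)·9.4144] / (0.4580·√9.4144)
   = [0.139508 + 1.486364] / 1.405277 = 1.156977
d₂ = d₁ − σ√T = 1.156977 − 1.405277 = -0.248300
N(d₁) = 0.876359,  N(d₂) = 0.401951,  e^(−rT) = 0.607160
E₀ = V₀·N(d₁) − D·e^(−rT)·N(d₂)
   = 187.1200·0.876359 − 162.7543·0.607160·0.401951 = 124.264344

E0=124.2643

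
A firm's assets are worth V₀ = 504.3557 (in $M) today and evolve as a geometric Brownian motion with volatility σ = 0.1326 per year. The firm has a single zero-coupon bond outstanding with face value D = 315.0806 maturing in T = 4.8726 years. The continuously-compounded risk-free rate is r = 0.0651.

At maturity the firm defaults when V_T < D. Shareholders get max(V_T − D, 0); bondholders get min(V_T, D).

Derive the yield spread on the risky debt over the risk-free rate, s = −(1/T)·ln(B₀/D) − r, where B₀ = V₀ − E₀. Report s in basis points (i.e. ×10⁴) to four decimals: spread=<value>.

spread=0.9638

d₁ = [ln(V₀/D) + (r + σ²/2)T] / (σ√T)
   = [ln(504.3557/315.0806) + (0.0651 + 0.5·0.1326²)·4.8726] / (0.1326·√4.8726)
   = [0.470453 + 0.360043] / 0.292701 = 2.837356
d₂ = d₁ − σ√T = 2.837356 − 0.292701 = 2.544655
N(d₁) = 0.997726,  N(d₂) = 0.994531,  e^(−rT) = 0.728181
E₀ = V₀·N(d₁) − D·e^(−rT)·N(d₂)
   = 504.3557·0.997726 − 315.0806·0.728181·0.994531 = 275.027857
B₀ = V₀ − E₀ = 504.3557 − 275.027857 = 229.327843
spread = −(1/T)·ln(B₀/D) − r = −(1/4.8726)·ln(229.327843/315.0806) − 0.0651 = 0.00009638
in basis points: 0.00009638 × 10⁴ = 0.9638 bp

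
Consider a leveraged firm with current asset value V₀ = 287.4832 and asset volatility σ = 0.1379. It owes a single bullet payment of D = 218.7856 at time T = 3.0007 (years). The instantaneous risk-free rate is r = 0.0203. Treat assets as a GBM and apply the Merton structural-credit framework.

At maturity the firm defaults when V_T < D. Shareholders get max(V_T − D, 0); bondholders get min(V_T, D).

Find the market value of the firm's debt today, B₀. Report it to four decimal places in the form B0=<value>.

d₁ = [ln(V₀/D) + (r + σ²/2)T] / (σ√T)
   = [ln(287.4832/218.7856) + (0.0203 + 0.5·0.1379²)·3.0007] / (0.1379·√3.0007)
   = [0.273072 + 0.089445] / 0.238878 = 1.517587
d₂ = d₁ − σ√T = 1.517587 − 0.238878 = 1.278709
N(d₁) = 0.935441,  N(d₂) = 0.899500,  e^(−rT) = 0.940904
E₀ = V₀·N(d₁) − D·e^(−rT)·N(d₂)
   = 287.4832·0.935441 − 218.7856·0.940904·0.899500 = 83.755750
B₀ = V₀ − E₀ = 287.4832 − 83.755750 = 203.727450

B0=203.7274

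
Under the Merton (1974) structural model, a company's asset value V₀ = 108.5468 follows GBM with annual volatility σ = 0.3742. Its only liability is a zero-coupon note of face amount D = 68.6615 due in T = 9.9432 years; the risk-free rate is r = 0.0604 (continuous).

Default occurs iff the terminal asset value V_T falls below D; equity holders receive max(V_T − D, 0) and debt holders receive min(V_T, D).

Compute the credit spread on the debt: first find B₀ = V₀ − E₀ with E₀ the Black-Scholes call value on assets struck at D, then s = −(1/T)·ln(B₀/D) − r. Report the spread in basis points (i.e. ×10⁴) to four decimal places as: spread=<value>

d₁ = [ln(V₀/D) + (r + σ²/2)T] / (σ√T)
   = [ln(108.5468/68.6615) + (0.0604 + 0.5·0.3742²)·9.9432] / (0.3742·√9.9432)
   = [0.457993 + 1.296721] / 1.179959 = 1.487097
d₂ = d₁ − σ√T = 1.487097 − 1.179959 = 0.307138
N(d₁) = 0.931505,  N(d₂) = 0.620631,  e^(−rT) = 0.548499
E₀ = V₀·N(d₁) − D·e^(−rT)·N(d₂)
   = 108.5468·0.931505 − 68.6615·0.548499·0.620631 = 77.738485
B₀ = V₀ − E₀ = 108.5468 − 77.738485 = 30.808315
spread = −(1/T)·ln(B₀/D) − r = −(1/9.9432)·ln(30.808315/68.6615) − 0.0604 = 0.02019820
in basis points: 0.02019820 × 10⁴ = 201.9820 bp

spread=201.9820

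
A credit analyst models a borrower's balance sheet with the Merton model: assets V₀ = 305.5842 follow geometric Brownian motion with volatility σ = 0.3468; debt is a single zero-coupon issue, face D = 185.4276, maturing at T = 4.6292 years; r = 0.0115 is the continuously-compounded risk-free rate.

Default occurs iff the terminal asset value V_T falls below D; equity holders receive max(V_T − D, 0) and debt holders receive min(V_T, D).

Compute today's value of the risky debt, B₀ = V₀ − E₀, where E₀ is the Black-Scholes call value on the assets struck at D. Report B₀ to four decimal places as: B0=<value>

d₁ = [ln(V₀/D) + (r + σ²/2)T] / (σ√T)
   = [ln(305.5842/185.4276) + (0.0115 + 0.5·0.3468²)·4.6292] / (0.3468·√4.6292)
   = [0.499561 + 0.331613] / 0.746160 = 1.113935
d₂ = d₁ − σ√T = 1.113935 − 0.746160 = 0.367775
N(d₁) = 0.867347,  N(d₂) = 0.643480,  e^(−rT) = 0.948156
E₀ = V₀·N(d₁) − D·e^(−rT)·N(d₂)
   = 305.5842·0.867347 − 185.4276·0.948156·0.643480 = 151.914446
B₀ = V₀ − E₀ = 305.5842 − 151.914446 = 153.669754

B0=153.6698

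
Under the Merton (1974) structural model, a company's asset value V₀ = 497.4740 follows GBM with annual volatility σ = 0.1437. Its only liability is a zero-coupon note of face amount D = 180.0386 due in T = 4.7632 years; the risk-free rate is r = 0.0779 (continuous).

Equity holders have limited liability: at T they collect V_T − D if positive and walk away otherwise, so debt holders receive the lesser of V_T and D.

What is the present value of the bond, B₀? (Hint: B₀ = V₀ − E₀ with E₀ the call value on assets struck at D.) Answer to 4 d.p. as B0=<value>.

d₁ = [ln(V₀/D) + (r + σ²/2)T] / (σ√T)
   = [ln(497.4740/180.0386) + (0.0779 + 0.5·0.1437²)·4.7632] / (0.1437·√4.7632)
   = [1.016372 + 0.420233] / 0.313622 = 4.580692
d₂ = d₁ − σ√T = 4.580692 − 0.313622 = 4.267070
N(d₁) = 0.999998,  N(d₂) = 0.999990,  e^(−rT) = 0.690007
E₀ = V₀·N(d₁) − D·e^(−rT)·N(d₂)
   = 497.4740·0.999998 − 180.0386·0.690007·0.999990 = 373.246151
B₀ = V₀ − E₀ = 497.4740 − 373.246151 = 124.227849

B0=124.2278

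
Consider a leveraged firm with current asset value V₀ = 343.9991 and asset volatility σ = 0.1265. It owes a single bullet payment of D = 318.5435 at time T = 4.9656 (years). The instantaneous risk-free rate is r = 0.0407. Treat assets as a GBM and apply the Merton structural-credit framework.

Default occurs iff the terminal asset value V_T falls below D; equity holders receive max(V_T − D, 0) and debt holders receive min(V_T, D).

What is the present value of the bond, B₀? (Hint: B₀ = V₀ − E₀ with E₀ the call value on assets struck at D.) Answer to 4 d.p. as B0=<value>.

d₁ = [ln(V₀/D) + (r + σ²/2)T] / (σ√T)
   = [ln(343.9991/318.5435) + (0.0407 + 0.5·0.1265²)·4.9656] / (0.1265·√4.9656)
   = [0.076880 + 0.241830] / 0.281888 = 1.130628
d₂ = d₁ − σ√T = 1.130628 − 0.281888 = 0.848740
N(d₁) = 0.870894,  N(d₂) = 0.801987,  e^(−rT) = 0.817013
E₀ = V₀·N(d₁) − D·e^(−rT)·N(d₂)
   = 343.9991·0.870894 − 318.5435·0.817013·0.801987 = 90.866250
B₀ = V₀ − E₀ = 343.9991 − 90.866250 = 253.132850

B0=253.1329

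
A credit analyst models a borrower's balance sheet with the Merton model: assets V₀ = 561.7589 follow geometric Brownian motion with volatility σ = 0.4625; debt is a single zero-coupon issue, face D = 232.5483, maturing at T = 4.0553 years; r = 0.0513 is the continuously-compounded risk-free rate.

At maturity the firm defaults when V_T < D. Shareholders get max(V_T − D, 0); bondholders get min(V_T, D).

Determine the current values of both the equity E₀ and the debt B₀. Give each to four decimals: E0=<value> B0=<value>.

E0=389.7111 B0=172.0478

d₁ = [ln(V₀/D) + (r + σ²/2)T] / (σ√T)
   = [ln(561.7589/232.5483) + (0.0513 + 0.5·0.4625²)·4.0553] / (0.4625·√4.0553)
   = [0.881975 + 0.641764] / 0.931372 = 1.636015
d₂ = d₁ − σ√T = 1.636015 − 0.931372 = 0.704643
N(d₁) = 0.949082,  N(d₂) = 0.759484,  e^(−rT) = 0.812177
E₀ = V₀·N(d₁) − D·e^(−rT)·N(d₂)
   = 561.7589·0.949082 − 232.5483·0.812177·0.759484 = 389.711137
B₀ = V₀ − E₀ = 561.7589 − 389.711137 = 172.047763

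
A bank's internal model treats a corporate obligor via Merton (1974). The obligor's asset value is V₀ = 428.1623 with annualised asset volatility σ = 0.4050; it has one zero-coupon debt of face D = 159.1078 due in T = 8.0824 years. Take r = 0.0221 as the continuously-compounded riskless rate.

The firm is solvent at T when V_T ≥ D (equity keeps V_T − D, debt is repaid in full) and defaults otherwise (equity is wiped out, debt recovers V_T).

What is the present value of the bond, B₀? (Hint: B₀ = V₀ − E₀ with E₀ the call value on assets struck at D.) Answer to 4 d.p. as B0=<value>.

d₁ = [ln(V₀/D) + (r + σ²/2)T] / (σ√T)
   = [ln(428.1623/159.1078) + (0.0221 + 0.5·0.4050²)·8.0824] / (0.4050·√8.0824)
   = [0.989920 + 0.841479] / 1.151397 = 1.590588
d₂ = d₁ − σ√T = 1.590588 − 1.151397 = 0.439191
N(d₁) = 0.944149,  N(d₂) = 0.669739,  e^(−rT) = 0.836423
E₀ = V₀·N(d₁) − D·e^(−rT)·N(d₂)
   = 428.1623·0.944149 − 159.1078·0.836423·0.669739 = 315.119227
B₀ = V₀ − E₀ = 428.1623 − 315.119227 = 113.043073

B0=113.0431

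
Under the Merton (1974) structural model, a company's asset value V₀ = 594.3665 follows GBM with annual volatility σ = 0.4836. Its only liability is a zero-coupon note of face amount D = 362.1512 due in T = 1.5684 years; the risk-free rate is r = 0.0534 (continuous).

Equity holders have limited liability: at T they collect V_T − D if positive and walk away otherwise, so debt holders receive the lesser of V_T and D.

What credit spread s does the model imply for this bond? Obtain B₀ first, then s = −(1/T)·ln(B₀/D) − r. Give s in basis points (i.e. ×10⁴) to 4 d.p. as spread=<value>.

spread=470.5126

d₁ = [ln(V₀/D) + (r + σ²/2)T] / (σ√T)
   = [ln(594.3665/362.1512) + (0.0534 + 0.5·0.4836²)·1.5684] / (0.4836·√1.5684)
   = [0.495434 + 0.267153] / 0.605640 = 1.259142
d₂ = d₁ − σ√T = 1.259142 − 0.605640 = 0.653502
N(d₁) = 0.896010,  N(d₂) = 0.743284,  e^(−rT) = 0.919659
E₀ = V₀·N(d₁) − D·e^(−rT)·N(d₂)
   = 594.3665·0.896010 − 362.1512·0.919659·0.743284 = 285.003902
B₀ = V₀ − E₀ = 594.3665 − 285.003902 = 309.362598
spread = −(1/T)·ln(B₀/D) − r = −(1/1.5684)·ln(309.362598/362.1512) − 0.0534 = 0.04705126
in basis points: 0.04705126 × 10⁴ = 470.5126 bp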